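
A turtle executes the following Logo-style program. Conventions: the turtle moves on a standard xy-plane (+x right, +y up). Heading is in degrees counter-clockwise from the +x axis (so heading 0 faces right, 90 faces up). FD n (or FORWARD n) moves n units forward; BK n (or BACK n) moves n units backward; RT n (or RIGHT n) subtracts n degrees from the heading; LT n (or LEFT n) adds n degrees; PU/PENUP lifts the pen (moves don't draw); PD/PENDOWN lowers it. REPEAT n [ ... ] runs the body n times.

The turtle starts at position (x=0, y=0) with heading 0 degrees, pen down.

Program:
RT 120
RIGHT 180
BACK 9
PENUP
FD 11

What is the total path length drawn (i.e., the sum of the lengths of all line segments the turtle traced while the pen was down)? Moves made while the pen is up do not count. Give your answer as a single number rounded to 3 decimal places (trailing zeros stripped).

Answer: 9

Derivation:
Executing turtle program step by step:
Start: pos=(0,0), heading=0, pen down
RT 120: heading 0 -> 240
RT 180: heading 240 -> 60
BK 9: (0,0) -> (-4.5,-7.794) [heading=60, draw]
PU: pen up
FD 11: (-4.5,-7.794) -> (1,1.732) [heading=60, move]
Final: pos=(1,1.732), heading=60, 1 segment(s) drawn

Segment lengths:
  seg 1: (0,0) -> (-4.5,-7.794), length = 9
Total = 9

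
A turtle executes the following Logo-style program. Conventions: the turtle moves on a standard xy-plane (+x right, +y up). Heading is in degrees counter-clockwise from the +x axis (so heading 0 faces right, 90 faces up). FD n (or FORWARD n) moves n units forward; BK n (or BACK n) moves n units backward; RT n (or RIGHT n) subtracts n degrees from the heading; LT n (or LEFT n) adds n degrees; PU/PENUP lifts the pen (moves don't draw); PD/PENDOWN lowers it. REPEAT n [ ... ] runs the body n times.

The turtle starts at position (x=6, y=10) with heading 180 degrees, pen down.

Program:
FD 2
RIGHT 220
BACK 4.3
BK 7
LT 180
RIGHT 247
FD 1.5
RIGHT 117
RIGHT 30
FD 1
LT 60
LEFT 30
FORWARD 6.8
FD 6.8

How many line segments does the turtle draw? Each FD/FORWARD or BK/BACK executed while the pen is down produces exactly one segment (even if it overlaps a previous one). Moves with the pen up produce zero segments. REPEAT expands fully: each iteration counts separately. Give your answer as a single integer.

Answer: 7

Derivation:
Executing turtle program step by step:
Start: pos=(6,10), heading=180, pen down
FD 2: (6,10) -> (4,10) [heading=180, draw]
RT 220: heading 180 -> 320
BK 4.3: (4,10) -> (0.706,12.764) [heading=320, draw]
BK 7: (0.706,12.764) -> (-4.656,17.263) [heading=320, draw]
LT 180: heading 320 -> 140
RT 247: heading 140 -> 253
FD 1.5: (-4.656,17.263) -> (-5.095,15.829) [heading=253, draw]
RT 117: heading 253 -> 136
RT 30: heading 136 -> 106
FD 1: (-5.095,15.829) -> (-5.37,16.79) [heading=106, draw]
LT 60: heading 106 -> 166
LT 30: heading 166 -> 196
FD 6.8: (-5.37,16.79) -> (-11.907,14.916) [heading=196, draw]
FD 6.8: (-11.907,14.916) -> (-18.444,13.042) [heading=196, draw]
Final: pos=(-18.444,13.042), heading=196, 7 segment(s) drawn
Segments drawn: 7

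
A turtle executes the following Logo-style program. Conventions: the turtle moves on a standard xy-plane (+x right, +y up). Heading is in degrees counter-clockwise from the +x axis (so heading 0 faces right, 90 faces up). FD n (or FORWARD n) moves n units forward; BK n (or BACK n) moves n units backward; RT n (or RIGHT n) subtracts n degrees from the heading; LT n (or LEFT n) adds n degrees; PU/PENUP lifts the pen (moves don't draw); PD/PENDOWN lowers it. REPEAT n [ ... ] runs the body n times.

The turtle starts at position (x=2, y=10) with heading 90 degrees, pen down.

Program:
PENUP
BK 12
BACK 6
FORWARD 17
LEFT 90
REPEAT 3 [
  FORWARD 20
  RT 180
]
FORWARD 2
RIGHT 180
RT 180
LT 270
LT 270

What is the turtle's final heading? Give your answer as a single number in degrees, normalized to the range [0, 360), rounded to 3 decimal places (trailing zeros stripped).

Answer: 180

Derivation:
Executing turtle program step by step:
Start: pos=(2,10), heading=90, pen down
PU: pen up
BK 12: (2,10) -> (2,-2) [heading=90, move]
BK 6: (2,-2) -> (2,-8) [heading=90, move]
FD 17: (2,-8) -> (2,9) [heading=90, move]
LT 90: heading 90 -> 180
REPEAT 3 [
  -- iteration 1/3 --
  FD 20: (2,9) -> (-18,9) [heading=180, move]
  RT 180: heading 180 -> 0
  -- iteration 2/3 --
  FD 20: (-18,9) -> (2,9) [heading=0, move]
  RT 180: heading 0 -> 180
  -- iteration 3/3 --
  FD 20: (2,9) -> (-18,9) [heading=180, move]
  RT 180: heading 180 -> 0
]
FD 2: (-18,9) -> (-16,9) [heading=0, move]
RT 180: heading 0 -> 180
RT 180: heading 180 -> 0
LT 270: heading 0 -> 270
LT 270: heading 270 -> 180
Final: pos=(-16,9), heading=180, 0 segment(s) drawn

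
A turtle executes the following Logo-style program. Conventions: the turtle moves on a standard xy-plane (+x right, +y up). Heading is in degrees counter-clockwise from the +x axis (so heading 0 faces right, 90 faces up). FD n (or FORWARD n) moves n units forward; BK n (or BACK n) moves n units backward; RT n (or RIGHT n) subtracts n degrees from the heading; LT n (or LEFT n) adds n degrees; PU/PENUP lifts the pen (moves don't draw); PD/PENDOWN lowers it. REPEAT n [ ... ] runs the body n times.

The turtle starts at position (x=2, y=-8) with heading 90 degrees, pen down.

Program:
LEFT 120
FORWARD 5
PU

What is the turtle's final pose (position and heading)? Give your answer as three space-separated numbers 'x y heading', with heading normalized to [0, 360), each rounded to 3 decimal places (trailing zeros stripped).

Executing turtle program step by step:
Start: pos=(2,-8), heading=90, pen down
LT 120: heading 90 -> 210
FD 5: (2,-8) -> (-2.33,-10.5) [heading=210, draw]
PU: pen up
Final: pos=(-2.33,-10.5), heading=210, 1 segment(s) drawn

Answer: -2.33 -10.5 210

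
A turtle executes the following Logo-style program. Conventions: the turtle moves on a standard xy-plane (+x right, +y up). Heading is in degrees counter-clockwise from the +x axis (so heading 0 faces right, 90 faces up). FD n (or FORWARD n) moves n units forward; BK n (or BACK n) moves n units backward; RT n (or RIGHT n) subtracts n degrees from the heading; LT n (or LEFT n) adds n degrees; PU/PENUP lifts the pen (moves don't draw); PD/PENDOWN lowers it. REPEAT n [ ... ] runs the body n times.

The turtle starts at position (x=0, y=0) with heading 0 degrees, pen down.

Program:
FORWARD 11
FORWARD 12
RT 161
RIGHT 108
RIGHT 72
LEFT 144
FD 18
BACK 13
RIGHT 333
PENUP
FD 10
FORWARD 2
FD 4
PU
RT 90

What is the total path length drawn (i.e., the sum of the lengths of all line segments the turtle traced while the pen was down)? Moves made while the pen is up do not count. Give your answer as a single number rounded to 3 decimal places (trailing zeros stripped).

Executing turtle program step by step:
Start: pos=(0,0), heading=0, pen down
FD 11: (0,0) -> (11,0) [heading=0, draw]
FD 12: (11,0) -> (23,0) [heading=0, draw]
RT 161: heading 0 -> 199
RT 108: heading 199 -> 91
RT 72: heading 91 -> 19
LT 144: heading 19 -> 163
FD 18: (23,0) -> (5.787,5.263) [heading=163, draw]
BK 13: (5.787,5.263) -> (18.218,1.462) [heading=163, draw]
RT 333: heading 163 -> 190
PU: pen up
FD 10: (18.218,1.462) -> (8.37,-0.275) [heading=190, move]
FD 2: (8.37,-0.275) -> (6.401,-0.622) [heading=190, move]
FD 4: (6.401,-0.622) -> (2.462,-1.317) [heading=190, move]
PU: pen up
RT 90: heading 190 -> 100
Final: pos=(2.462,-1.317), heading=100, 4 segment(s) drawn

Segment lengths:
  seg 1: (0,0) -> (11,0), length = 11
  seg 2: (11,0) -> (23,0), length = 12
  seg 3: (23,0) -> (5.787,5.263), length = 18
  seg 4: (5.787,5.263) -> (18.218,1.462), length = 13
Total = 54

Answer: 54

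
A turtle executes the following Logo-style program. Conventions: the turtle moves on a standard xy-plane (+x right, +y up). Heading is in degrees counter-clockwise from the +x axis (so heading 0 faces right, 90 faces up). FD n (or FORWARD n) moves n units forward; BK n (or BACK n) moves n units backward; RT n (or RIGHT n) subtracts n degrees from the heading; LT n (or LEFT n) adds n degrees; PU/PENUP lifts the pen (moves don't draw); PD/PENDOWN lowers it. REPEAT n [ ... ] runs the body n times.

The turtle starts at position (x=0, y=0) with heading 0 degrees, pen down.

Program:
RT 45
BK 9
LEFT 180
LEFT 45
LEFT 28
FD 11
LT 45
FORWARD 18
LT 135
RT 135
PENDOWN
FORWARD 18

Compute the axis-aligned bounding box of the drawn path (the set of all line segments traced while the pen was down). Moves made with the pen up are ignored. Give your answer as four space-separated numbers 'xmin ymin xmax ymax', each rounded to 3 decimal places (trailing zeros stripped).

Executing turtle program step by step:
Start: pos=(0,0), heading=0, pen down
RT 45: heading 0 -> 315
BK 9: (0,0) -> (-6.364,6.364) [heading=315, draw]
LT 180: heading 315 -> 135
LT 45: heading 135 -> 180
LT 28: heading 180 -> 208
FD 11: (-6.364,6.364) -> (-16.076,1.2) [heading=208, draw]
LT 45: heading 208 -> 253
FD 18: (-16.076,1.2) -> (-21.339,-16.014) [heading=253, draw]
LT 135: heading 253 -> 28
RT 135: heading 28 -> 253
PD: pen down
FD 18: (-21.339,-16.014) -> (-26.602,-33.227) [heading=253, draw]
Final: pos=(-26.602,-33.227), heading=253, 4 segment(s) drawn

Segment endpoints: x in {-26.602, -21.339, -16.076, -6.364, 0}, y in {-33.227, -16.014, 0, 1.2, 6.364}
xmin=-26.602, ymin=-33.227, xmax=0, ymax=6.364

Answer: -26.602 -33.227 0 6.364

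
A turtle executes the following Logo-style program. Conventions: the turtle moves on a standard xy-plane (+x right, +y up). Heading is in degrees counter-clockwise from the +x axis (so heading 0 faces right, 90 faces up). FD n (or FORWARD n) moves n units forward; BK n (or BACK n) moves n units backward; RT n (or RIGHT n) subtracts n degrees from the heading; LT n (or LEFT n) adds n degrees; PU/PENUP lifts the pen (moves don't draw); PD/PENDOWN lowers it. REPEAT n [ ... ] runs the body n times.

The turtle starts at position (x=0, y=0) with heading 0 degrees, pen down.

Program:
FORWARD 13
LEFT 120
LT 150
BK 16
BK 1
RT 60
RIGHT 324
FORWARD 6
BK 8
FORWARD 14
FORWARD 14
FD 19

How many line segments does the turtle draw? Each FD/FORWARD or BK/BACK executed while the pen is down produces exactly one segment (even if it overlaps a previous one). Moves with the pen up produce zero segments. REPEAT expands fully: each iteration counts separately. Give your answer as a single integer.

Executing turtle program step by step:
Start: pos=(0,0), heading=0, pen down
FD 13: (0,0) -> (13,0) [heading=0, draw]
LT 120: heading 0 -> 120
LT 150: heading 120 -> 270
BK 16: (13,0) -> (13,16) [heading=270, draw]
BK 1: (13,16) -> (13,17) [heading=270, draw]
RT 60: heading 270 -> 210
RT 324: heading 210 -> 246
FD 6: (13,17) -> (10.56,11.519) [heading=246, draw]
BK 8: (10.56,11.519) -> (13.813,18.827) [heading=246, draw]
FD 14: (13.813,18.827) -> (8.119,6.037) [heading=246, draw]
FD 14: (8.119,6.037) -> (2.425,-6.752) [heading=246, draw]
FD 19: (2.425,-6.752) -> (-5.303,-24.11) [heading=246, draw]
Final: pos=(-5.303,-24.11), heading=246, 8 segment(s) drawn
Segments drawn: 8

Answer: 8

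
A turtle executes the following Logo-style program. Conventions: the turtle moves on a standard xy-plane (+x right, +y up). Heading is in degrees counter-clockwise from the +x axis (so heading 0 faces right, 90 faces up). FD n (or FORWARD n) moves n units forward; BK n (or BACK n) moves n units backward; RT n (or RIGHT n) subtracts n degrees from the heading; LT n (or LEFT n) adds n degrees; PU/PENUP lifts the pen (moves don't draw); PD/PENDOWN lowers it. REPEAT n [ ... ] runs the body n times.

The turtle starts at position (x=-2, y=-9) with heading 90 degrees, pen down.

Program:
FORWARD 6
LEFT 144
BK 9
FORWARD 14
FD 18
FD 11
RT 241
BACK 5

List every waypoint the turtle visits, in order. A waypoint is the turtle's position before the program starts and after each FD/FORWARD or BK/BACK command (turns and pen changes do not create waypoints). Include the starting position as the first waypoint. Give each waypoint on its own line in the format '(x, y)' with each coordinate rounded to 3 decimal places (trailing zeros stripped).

Executing turtle program step by step:
Start: pos=(-2,-9), heading=90, pen down
FD 6: (-2,-9) -> (-2,-3) [heading=90, draw]
LT 144: heading 90 -> 234
BK 9: (-2,-3) -> (3.29,4.281) [heading=234, draw]
FD 14: (3.29,4.281) -> (-4.939,-7.045) [heading=234, draw]
FD 18: (-4.939,-7.045) -> (-15.519,-21.607) [heading=234, draw]
FD 11: (-15.519,-21.607) -> (-21.985,-30.507) [heading=234, draw]
RT 241: heading 234 -> 353
BK 5: (-21.985,-30.507) -> (-26.947,-29.897) [heading=353, draw]
Final: pos=(-26.947,-29.897), heading=353, 6 segment(s) drawn
Waypoints (7 total):
(-2, -9)
(-2, -3)
(3.29, 4.281)
(-4.939, -7.045)
(-15.519, -21.607)
(-21.985, -30.507)
(-26.947, -29.897)

Answer: (-2, -9)
(-2, -3)
(3.29, 4.281)
(-4.939, -7.045)
(-15.519, -21.607)
(-21.985, -30.507)
(-26.947, -29.897)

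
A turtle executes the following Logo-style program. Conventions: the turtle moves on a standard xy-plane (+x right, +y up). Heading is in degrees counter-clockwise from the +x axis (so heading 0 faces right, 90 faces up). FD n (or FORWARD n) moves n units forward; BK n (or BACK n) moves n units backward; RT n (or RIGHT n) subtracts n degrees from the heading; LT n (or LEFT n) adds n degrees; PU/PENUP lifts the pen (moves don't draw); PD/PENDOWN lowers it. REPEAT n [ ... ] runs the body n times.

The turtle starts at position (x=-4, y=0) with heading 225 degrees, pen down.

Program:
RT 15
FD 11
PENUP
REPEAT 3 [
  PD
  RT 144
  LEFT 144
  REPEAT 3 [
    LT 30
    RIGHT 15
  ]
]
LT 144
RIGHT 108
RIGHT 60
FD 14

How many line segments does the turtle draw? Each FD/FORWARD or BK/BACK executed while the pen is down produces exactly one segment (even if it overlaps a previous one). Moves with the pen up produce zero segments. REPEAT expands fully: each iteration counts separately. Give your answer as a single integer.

Answer: 2

Derivation:
Executing turtle program step by step:
Start: pos=(-4,0), heading=225, pen down
RT 15: heading 225 -> 210
FD 11: (-4,0) -> (-13.526,-5.5) [heading=210, draw]
PU: pen up
REPEAT 3 [
  -- iteration 1/3 --
  PD: pen down
  RT 144: heading 210 -> 66
  LT 144: heading 66 -> 210
  REPEAT 3 [
    -- iteration 1/3 --
    LT 30: heading 210 -> 240
    RT 15: heading 240 -> 225
    -- iteration 2/3 --
    LT 30: heading 225 -> 255
    RT 15: heading 255 -> 240
    -- iteration 3/3 --
    LT 30: heading 240 -> 270
    RT 15: heading 270 -> 255
  ]
  -- iteration 2/3 --
  PD: pen down
  RT 144: heading 255 -> 111
  LT 144: heading 111 -> 255
  REPEAT 3 [
    -- iteration 1/3 --
    LT 30: heading 255 -> 285
    RT 15: heading 285 -> 270
    -- iteration 2/3 --
    LT 30: heading 270 -> 300
    RT 15: heading 300 -> 285
    -- iteration 3/3 --
    LT 30: heading 285 -> 315
    RT 15: heading 315 -> 300
  ]
  -- iteration 3/3 --
  PD: pen down
  RT 144: heading 300 -> 156
  LT 144: heading 156 -> 300
  REPEAT 3 [
    -- iteration 1/3 --
    LT 30: heading 300 -> 330
    RT 15: heading 330 -> 315
    -- iteration 2/3 --
    LT 30: heading 315 -> 345
    RT 15: heading 345 -> 330
    -- iteration 3/3 --
    LT 30: heading 330 -> 0
    RT 15: heading 0 -> 345
  ]
]
LT 144: heading 345 -> 129
RT 108: heading 129 -> 21
RT 60: heading 21 -> 321
FD 14: (-13.526,-5.5) -> (-2.646,-14.31) [heading=321, draw]
Final: pos=(-2.646,-14.31), heading=321, 2 segment(s) drawn
Segments drawn: 2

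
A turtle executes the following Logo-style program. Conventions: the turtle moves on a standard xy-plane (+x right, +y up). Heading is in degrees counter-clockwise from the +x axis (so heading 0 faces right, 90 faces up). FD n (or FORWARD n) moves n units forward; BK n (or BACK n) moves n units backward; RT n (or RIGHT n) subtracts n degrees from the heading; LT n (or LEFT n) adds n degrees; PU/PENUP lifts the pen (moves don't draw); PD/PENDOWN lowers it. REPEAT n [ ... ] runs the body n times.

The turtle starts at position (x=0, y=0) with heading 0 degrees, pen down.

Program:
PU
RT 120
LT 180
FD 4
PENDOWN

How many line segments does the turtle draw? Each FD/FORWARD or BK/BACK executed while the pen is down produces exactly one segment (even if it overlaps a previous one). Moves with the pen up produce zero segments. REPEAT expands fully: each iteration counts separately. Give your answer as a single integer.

Answer: 0

Derivation:
Executing turtle program step by step:
Start: pos=(0,0), heading=0, pen down
PU: pen up
RT 120: heading 0 -> 240
LT 180: heading 240 -> 60
FD 4: (0,0) -> (2,3.464) [heading=60, move]
PD: pen down
Final: pos=(2,3.464), heading=60, 0 segment(s) drawn
Segments drawn: 0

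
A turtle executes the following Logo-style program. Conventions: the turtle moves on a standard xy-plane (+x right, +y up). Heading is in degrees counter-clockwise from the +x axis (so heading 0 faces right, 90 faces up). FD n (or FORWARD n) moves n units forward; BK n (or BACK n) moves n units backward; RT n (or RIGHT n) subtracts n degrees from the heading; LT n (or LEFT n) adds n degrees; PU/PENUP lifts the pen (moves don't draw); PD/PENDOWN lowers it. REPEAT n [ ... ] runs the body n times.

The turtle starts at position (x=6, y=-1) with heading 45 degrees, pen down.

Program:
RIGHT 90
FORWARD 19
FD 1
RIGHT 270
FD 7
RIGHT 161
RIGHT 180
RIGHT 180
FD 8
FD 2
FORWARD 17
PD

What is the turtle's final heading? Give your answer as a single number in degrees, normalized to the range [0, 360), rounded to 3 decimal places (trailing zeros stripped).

Answer: 244

Derivation:
Executing turtle program step by step:
Start: pos=(6,-1), heading=45, pen down
RT 90: heading 45 -> 315
FD 19: (6,-1) -> (19.435,-14.435) [heading=315, draw]
FD 1: (19.435,-14.435) -> (20.142,-15.142) [heading=315, draw]
RT 270: heading 315 -> 45
FD 7: (20.142,-15.142) -> (25.092,-10.192) [heading=45, draw]
RT 161: heading 45 -> 244
RT 180: heading 244 -> 64
RT 180: heading 64 -> 244
FD 8: (25.092,-10.192) -> (21.585,-17.383) [heading=244, draw]
FD 2: (21.585,-17.383) -> (20.708,-19.18) [heading=244, draw]
FD 17: (20.708,-19.18) -> (13.256,-34.46) [heading=244, draw]
PD: pen down
Final: pos=(13.256,-34.46), heading=244, 6 segment(s) drawn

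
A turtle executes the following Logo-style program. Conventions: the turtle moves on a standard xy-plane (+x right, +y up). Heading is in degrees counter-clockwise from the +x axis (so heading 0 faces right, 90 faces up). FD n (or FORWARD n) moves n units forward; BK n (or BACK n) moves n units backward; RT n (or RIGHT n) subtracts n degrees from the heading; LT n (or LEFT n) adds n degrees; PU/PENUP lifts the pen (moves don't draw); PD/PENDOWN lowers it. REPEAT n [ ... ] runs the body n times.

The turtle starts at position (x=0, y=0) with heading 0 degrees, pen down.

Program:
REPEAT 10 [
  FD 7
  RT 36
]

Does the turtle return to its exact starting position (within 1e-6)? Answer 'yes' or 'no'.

Answer: yes

Derivation:
Executing turtle program step by step:
Start: pos=(0,0), heading=0, pen down
REPEAT 10 [
  -- iteration 1/10 --
  FD 7: (0,0) -> (7,0) [heading=0, draw]
  RT 36: heading 0 -> 324
  -- iteration 2/10 --
  FD 7: (7,0) -> (12.663,-4.114) [heading=324, draw]
  RT 36: heading 324 -> 288
  -- iteration 3/10 --
  FD 7: (12.663,-4.114) -> (14.826,-10.772) [heading=288, draw]
  RT 36: heading 288 -> 252
  -- iteration 4/10 --
  FD 7: (14.826,-10.772) -> (12.663,-17.429) [heading=252, draw]
  RT 36: heading 252 -> 216
  -- iteration 5/10 --
  FD 7: (12.663,-17.429) -> (7,-21.544) [heading=216, draw]
  RT 36: heading 216 -> 180
  -- iteration 6/10 --
  FD 7: (7,-21.544) -> (0,-21.544) [heading=180, draw]
  RT 36: heading 180 -> 144
  -- iteration 7/10 --
  FD 7: (0,-21.544) -> (-5.663,-17.429) [heading=144, draw]
  RT 36: heading 144 -> 108
  -- iteration 8/10 --
  FD 7: (-5.663,-17.429) -> (-7.826,-10.772) [heading=108, draw]
  RT 36: heading 108 -> 72
  -- iteration 9/10 --
  FD 7: (-7.826,-10.772) -> (-5.663,-4.114) [heading=72, draw]
  RT 36: heading 72 -> 36
  -- iteration 10/10 --
  FD 7: (-5.663,-4.114) -> (0,0) [heading=36, draw]
  RT 36: heading 36 -> 0
]
Final: pos=(0,0), heading=0, 10 segment(s) drawn

Start position: (0, 0)
Final position: (0, 0)
Distance = 0; < 1e-6 -> CLOSED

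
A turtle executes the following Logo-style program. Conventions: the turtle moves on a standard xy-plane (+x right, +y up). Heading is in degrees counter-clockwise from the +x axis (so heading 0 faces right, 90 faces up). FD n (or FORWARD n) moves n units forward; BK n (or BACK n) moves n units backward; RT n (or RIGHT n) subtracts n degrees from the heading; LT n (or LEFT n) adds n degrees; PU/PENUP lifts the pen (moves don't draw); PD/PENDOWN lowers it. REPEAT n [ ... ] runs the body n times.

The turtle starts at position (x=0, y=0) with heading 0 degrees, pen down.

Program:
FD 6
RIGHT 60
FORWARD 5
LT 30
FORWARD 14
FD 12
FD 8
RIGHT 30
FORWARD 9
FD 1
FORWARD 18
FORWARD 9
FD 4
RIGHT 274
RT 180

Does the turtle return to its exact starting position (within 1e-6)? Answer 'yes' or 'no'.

Answer: no

Derivation:
Executing turtle program step by step:
Start: pos=(0,0), heading=0, pen down
FD 6: (0,0) -> (6,0) [heading=0, draw]
RT 60: heading 0 -> 300
FD 5: (6,0) -> (8.5,-4.33) [heading=300, draw]
LT 30: heading 300 -> 330
FD 14: (8.5,-4.33) -> (20.624,-11.33) [heading=330, draw]
FD 12: (20.624,-11.33) -> (31.017,-17.33) [heading=330, draw]
FD 8: (31.017,-17.33) -> (37.945,-21.33) [heading=330, draw]
RT 30: heading 330 -> 300
FD 9: (37.945,-21.33) -> (42.445,-29.124) [heading=300, draw]
FD 1: (42.445,-29.124) -> (42.945,-29.99) [heading=300, draw]
FD 18: (42.945,-29.99) -> (51.945,-45.579) [heading=300, draw]
FD 9: (51.945,-45.579) -> (56.445,-53.373) [heading=300, draw]
FD 4: (56.445,-53.373) -> (58.445,-56.837) [heading=300, draw]
RT 274: heading 300 -> 26
RT 180: heading 26 -> 206
Final: pos=(58.445,-56.837), heading=206, 10 segment(s) drawn

Start position: (0, 0)
Final position: (58.445, -56.837)
Distance = 81.525; >= 1e-6 -> NOT closed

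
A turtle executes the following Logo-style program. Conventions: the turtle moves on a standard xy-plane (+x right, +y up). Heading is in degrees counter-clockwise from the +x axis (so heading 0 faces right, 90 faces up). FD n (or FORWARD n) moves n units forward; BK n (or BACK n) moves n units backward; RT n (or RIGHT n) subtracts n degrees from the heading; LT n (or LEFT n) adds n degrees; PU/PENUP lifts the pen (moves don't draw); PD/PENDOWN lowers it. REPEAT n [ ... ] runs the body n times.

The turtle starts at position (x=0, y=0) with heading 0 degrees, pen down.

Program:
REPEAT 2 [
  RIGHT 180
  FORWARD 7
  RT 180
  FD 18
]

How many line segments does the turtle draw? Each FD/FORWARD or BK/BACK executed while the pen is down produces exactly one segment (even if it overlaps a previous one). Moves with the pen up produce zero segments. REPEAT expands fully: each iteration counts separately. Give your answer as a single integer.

Executing turtle program step by step:
Start: pos=(0,0), heading=0, pen down
REPEAT 2 [
  -- iteration 1/2 --
  RT 180: heading 0 -> 180
  FD 7: (0,0) -> (-7,0) [heading=180, draw]
  RT 180: heading 180 -> 0
  FD 18: (-7,0) -> (11,0) [heading=0, draw]
  -- iteration 2/2 --
  RT 180: heading 0 -> 180
  FD 7: (11,0) -> (4,0) [heading=180, draw]
  RT 180: heading 180 -> 0
  FD 18: (4,0) -> (22,0) [heading=0, draw]
]
Final: pos=(22,0), heading=0, 4 segment(s) drawn
Segments drawn: 4

Answer: 4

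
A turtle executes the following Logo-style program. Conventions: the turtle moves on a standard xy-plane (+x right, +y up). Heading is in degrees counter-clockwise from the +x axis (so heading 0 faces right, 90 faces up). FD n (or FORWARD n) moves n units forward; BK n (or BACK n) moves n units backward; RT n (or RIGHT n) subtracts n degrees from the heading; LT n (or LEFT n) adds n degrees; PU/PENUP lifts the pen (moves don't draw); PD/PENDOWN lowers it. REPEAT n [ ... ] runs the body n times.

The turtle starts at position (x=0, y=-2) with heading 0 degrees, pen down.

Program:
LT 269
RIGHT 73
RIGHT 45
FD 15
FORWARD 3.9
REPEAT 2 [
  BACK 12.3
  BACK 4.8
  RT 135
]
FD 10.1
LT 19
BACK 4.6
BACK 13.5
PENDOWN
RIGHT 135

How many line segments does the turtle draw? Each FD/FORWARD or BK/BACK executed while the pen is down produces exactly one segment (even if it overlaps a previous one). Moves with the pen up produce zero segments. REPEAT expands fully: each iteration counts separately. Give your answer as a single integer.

Executing turtle program step by step:
Start: pos=(0,-2), heading=0, pen down
LT 269: heading 0 -> 269
RT 73: heading 269 -> 196
RT 45: heading 196 -> 151
FD 15: (0,-2) -> (-13.119,5.272) [heading=151, draw]
FD 3.9: (-13.119,5.272) -> (-16.53,7.163) [heading=151, draw]
REPEAT 2 [
  -- iteration 1/2 --
  BK 12.3: (-16.53,7.163) -> (-5.772,1.2) [heading=151, draw]
  BK 4.8: (-5.772,1.2) -> (-1.574,-1.127) [heading=151, draw]
  RT 135: heading 151 -> 16
  -- iteration 2/2 --
  BK 12.3: (-1.574,-1.127) -> (-13.398,-4.518) [heading=16, draw]
  BK 4.8: (-13.398,-4.518) -> (-18.012,-5.841) [heading=16, draw]
  RT 135: heading 16 -> 241
]
FD 10.1: (-18.012,-5.841) -> (-22.908,-14.674) [heading=241, draw]
LT 19: heading 241 -> 260
BK 4.6: (-22.908,-14.674) -> (-22.11,-10.144) [heading=260, draw]
BK 13.5: (-22.11,-10.144) -> (-19.765,3.151) [heading=260, draw]
PD: pen down
RT 135: heading 260 -> 125
Final: pos=(-19.765,3.151), heading=125, 9 segment(s) drawn
Segments drawn: 9

Answer: 9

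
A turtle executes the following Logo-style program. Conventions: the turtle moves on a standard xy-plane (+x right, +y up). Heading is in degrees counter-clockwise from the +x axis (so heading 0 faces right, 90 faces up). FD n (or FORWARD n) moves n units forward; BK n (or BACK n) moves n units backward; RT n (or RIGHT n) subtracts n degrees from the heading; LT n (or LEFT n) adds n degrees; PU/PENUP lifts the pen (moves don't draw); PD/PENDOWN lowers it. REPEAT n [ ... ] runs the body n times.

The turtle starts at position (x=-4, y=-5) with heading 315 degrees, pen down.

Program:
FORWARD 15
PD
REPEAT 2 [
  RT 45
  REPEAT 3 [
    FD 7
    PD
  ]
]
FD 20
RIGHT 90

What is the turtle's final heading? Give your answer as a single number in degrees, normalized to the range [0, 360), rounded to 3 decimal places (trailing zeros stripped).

Answer: 135

Derivation:
Executing turtle program step by step:
Start: pos=(-4,-5), heading=315, pen down
FD 15: (-4,-5) -> (6.607,-15.607) [heading=315, draw]
PD: pen down
REPEAT 2 [
  -- iteration 1/2 --
  RT 45: heading 315 -> 270
  REPEAT 3 [
    -- iteration 1/3 --
    FD 7: (6.607,-15.607) -> (6.607,-22.607) [heading=270, draw]
    PD: pen down
    -- iteration 2/3 --
    FD 7: (6.607,-22.607) -> (6.607,-29.607) [heading=270, draw]
    PD: pen down
    -- iteration 3/3 --
    FD 7: (6.607,-29.607) -> (6.607,-36.607) [heading=270, draw]
    PD: pen down
  ]
  -- iteration 2/2 --
  RT 45: heading 270 -> 225
  REPEAT 3 [
    -- iteration 1/3 --
    FD 7: (6.607,-36.607) -> (1.657,-41.556) [heading=225, draw]
    PD: pen down
    -- iteration 2/3 --
    FD 7: (1.657,-41.556) -> (-3.293,-46.506) [heading=225, draw]
    PD: pen down
    -- iteration 3/3 --
    FD 7: (-3.293,-46.506) -> (-8.243,-51.456) [heading=225, draw]
    PD: pen down
  ]
]
FD 20: (-8.243,-51.456) -> (-22.385,-65.598) [heading=225, draw]
RT 90: heading 225 -> 135
Final: pos=(-22.385,-65.598), heading=135, 8 segment(s) drawn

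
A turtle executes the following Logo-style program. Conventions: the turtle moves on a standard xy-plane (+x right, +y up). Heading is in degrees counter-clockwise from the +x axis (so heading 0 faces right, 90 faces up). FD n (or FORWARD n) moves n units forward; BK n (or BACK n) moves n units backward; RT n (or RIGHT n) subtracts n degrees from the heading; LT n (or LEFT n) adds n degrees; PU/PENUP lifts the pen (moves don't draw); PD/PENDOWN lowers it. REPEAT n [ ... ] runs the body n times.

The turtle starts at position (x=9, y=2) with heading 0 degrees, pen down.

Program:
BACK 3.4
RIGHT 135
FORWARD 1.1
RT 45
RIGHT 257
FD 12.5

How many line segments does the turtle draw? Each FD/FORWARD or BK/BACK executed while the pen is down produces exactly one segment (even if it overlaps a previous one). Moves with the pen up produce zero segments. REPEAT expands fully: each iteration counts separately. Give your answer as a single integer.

Executing turtle program step by step:
Start: pos=(9,2), heading=0, pen down
BK 3.4: (9,2) -> (5.6,2) [heading=0, draw]
RT 135: heading 0 -> 225
FD 1.1: (5.6,2) -> (4.822,1.222) [heading=225, draw]
RT 45: heading 225 -> 180
RT 257: heading 180 -> 283
FD 12.5: (4.822,1.222) -> (7.634,-10.957) [heading=283, draw]
Final: pos=(7.634,-10.957), heading=283, 3 segment(s) drawn
Segments drawn: 3

Answer: 3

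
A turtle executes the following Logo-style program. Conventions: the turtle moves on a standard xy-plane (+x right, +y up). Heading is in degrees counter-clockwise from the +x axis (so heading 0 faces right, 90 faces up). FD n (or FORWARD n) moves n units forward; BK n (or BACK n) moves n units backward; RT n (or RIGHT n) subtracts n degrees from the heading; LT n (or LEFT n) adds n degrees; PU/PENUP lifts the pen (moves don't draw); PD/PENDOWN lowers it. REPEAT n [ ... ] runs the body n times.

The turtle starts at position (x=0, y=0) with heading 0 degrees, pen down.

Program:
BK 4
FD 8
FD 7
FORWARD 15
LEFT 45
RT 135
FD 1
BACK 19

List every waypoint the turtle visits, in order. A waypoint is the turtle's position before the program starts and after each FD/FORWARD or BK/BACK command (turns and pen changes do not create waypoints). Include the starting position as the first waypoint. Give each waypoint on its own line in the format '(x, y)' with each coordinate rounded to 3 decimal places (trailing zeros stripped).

Executing turtle program step by step:
Start: pos=(0,0), heading=0, pen down
BK 4: (0,0) -> (-4,0) [heading=0, draw]
FD 8: (-4,0) -> (4,0) [heading=0, draw]
FD 7: (4,0) -> (11,0) [heading=0, draw]
FD 15: (11,0) -> (26,0) [heading=0, draw]
LT 45: heading 0 -> 45
RT 135: heading 45 -> 270
FD 1: (26,0) -> (26,-1) [heading=270, draw]
BK 19: (26,-1) -> (26,18) [heading=270, draw]
Final: pos=(26,18), heading=270, 6 segment(s) drawn
Waypoints (7 total):
(0, 0)
(-4, 0)
(4, 0)
(11, 0)
(26, 0)
(26, -1)
(26, 18)

Answer: (0, 0)
(-4, 0)
(4, 0)
(11, 0)
(26, 0)
(26, -1)
(26, 18)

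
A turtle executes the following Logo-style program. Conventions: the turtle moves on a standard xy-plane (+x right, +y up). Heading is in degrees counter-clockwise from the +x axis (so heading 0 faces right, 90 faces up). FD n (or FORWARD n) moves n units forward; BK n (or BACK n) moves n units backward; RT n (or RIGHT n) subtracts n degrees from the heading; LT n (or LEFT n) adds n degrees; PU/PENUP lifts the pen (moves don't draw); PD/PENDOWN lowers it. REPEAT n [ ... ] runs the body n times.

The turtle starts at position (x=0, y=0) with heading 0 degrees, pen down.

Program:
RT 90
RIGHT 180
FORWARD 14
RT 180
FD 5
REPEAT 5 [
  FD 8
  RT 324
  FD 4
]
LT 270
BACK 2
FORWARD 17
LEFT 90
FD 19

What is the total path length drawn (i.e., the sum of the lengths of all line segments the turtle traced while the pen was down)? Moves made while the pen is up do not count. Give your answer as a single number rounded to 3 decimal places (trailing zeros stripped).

Answer: 117

Derivation:
Executing turtle program step by step:
Start: pos=(0,0), heading=0, pen down
RT 90: heading 0 -> 270
RT 180: heading 270 -> 90
FD 14: (0,0) -> (0,14) [heading=90, draw]
RT 180: heading 90 -> 270
FD 5: (0,14) -> (0,9) [heading=270, draw]
REPEAT 5 [
  -- iteration 1/5 --
  FD 8: (0,9) -> (0,1) [heading=270, draw]
  RT 324: heading 270 -> 306
  FD 4: (0,1) -> (2.351,-2.236) [heading=306, draw]
  -- iteration 2/5 --
  FD 8: (2.351,-2.236) -> (7.053,-8.708) [heading=306, draw]
  RT 324: heading 306 -> 342
  FD 4: (7.053,-8.708) -> (10.858,-9.944) [heading=342, draw]
  -- iteration 3/5 --
  FD 8: (10.858,-9.944) -> (18.466,-12.416) [heading=342, draw]
  RT 324: heading 342 -> 18
  FD 4: (18.466,-12.416) -> (22.27,-11.18) [heading=18, draw]
  -- iteration 4/5 --
  FD 8: (22.27,-11.18) -> (29.879,-8.708) [heading=18, draw]
  RT 324: heading 18 -> 54
  FD 4: (29.879,-8.708) -> (32.23,-5.472) [heading=54, draw]
  -- iteration 5/5 --
  FD 8: (32.23,-5.472) -> (36.932,1) [heading=54, draw]
  RT 324: heading 54 -> 90
  FD 4: (36.932,1) -> (36.932,5) [heading=90, draw]
]
LT 270: heading 90 -> 0
BK 2: (36.932,5) -> (34.932,5) [heading=0, draw]
FD 17: (34.932,5) -> (51.932,5) [heading=0, draw]
LT 90: heading 0 -> 90
FD 19: (51.932,5) -> (51.932,24) [heading=90, draw]
Final: pos=(51.932,24), heading=90, 15 segment(s) drawn

Segment lengths:
  seg 1: (0,0) -> (0,14), length = 14
  seg 2: (0,14) -> (0,9), length = 5
  seg 3: (0,9) -> (0,1), length = 8
  seg 4: (0,1) -> (2.351,-2.236), length = 4
  seg 5: (2.351,-2.236) -> (7.053,-8.708), length = 8
  seg 6: (7.053,-8.708) -> (10.858,-9.944), length = 4
  seg 7: (10.858,-9.944) -> (18.466,-12.416), length = 8
  seg 8: (18.466,-12.416) -> (22.27,-11.18), length = 4
  seg 9: (22.27,-11.18) -> (29.879,-8.708), length = 8
  seg 10: (29.879,-8.708) -> (32.23,-5.472), length = 4
  seg 11: (32.23,-5.472) -> (36.932,1), length = 8
  seg 12: (36.932,1) -> (36.932,5), length = 4
  seg 13: (36.932,5) -> (34.932,5), length = 2
  seg 14: (34.932,5) -> (51.932,5), length = 17
  seg 15: (51.932,5) -> (51.932,24), length = 19
Total = 117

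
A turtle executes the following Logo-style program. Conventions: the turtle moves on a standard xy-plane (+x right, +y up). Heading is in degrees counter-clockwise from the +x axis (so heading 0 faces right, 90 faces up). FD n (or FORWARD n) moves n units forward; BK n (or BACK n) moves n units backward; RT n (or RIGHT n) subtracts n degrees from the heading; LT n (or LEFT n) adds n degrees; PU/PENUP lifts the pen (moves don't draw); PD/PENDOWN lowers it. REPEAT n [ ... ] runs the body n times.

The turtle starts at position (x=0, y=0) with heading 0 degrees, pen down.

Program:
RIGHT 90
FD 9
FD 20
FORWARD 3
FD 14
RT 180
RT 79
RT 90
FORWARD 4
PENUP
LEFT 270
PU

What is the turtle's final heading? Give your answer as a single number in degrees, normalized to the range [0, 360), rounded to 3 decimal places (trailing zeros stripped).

Executing turtle program step by step:
Start: pos=(0,0), heading=0, pen down
RT 90: heading 0 -> 270
FD 9: (0,0) -> (0,-9) [heading=270, draw]
FD 20: (0,-9) -> (0,-29) [heading=270, draw]
FD 3: (0,-29) -> (0,-32) [heading=270, draw]
FD 14: (0,-32) -> (0,-46) [heading=270, draw]
RT 180: heading 270 -> 90
RT 79: heading 90 -> 11
RT 90: heading 11 -> 281
FD 4: (0,-46) -> (0.763,-49.927) [heading=281, draw]
PU: pen up
LT 270: heading 281 -> 191
PU: pen up
Final: pos=(0.763,-49.927), heading=191, 5 segment(s) drawn

Answer: 191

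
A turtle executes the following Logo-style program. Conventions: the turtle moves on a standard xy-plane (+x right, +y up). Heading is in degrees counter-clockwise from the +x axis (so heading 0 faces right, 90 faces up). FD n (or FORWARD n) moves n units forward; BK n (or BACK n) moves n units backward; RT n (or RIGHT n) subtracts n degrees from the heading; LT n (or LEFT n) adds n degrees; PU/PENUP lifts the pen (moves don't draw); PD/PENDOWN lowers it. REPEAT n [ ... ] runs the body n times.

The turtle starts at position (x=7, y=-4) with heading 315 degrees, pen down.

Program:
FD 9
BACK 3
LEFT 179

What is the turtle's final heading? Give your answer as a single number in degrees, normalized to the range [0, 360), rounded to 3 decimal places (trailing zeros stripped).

Executing turtle program step by step:
Start: pos=(7,-4), heading=315, pen down
FD 9: (7,-4) -> (13.364,-10.364) [heading=315, draw]
BK 3: (13.364,-10.364) -> (11.243,-8.243) [heading=315, draw]
LT 179: heading 315 -> 134
Final: pos=(11.243,-8.243), heading=134, 2 segment(s) drawn

Answer: 134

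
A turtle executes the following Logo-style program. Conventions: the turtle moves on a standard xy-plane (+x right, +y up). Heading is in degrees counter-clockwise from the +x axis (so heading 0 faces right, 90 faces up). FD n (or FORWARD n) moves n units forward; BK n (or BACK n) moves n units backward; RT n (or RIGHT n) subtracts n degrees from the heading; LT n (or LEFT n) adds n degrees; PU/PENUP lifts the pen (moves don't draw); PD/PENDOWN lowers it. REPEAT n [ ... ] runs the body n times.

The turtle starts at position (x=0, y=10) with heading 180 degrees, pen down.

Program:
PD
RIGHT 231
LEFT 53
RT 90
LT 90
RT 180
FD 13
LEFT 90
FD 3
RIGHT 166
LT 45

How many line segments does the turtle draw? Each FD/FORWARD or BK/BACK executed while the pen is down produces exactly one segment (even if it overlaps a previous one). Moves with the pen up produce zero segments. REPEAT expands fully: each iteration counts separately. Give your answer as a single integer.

Executing turtle program step by step:
Start: pos=(0,10), heading=180, pen down
PD: pen down
RT 231: heading 180 -> 309
LT 53: heading 309 -> 2
RT 90: heading 2 -> 272
LT 90: heading 272 -> 2
RT 180: heading 2 -> 182
FD 13: (0,10) -> (-12.992,9.546) [heading=182, draw]
LT 90: heading 182 -> 272
FD 3: (-12.992,9.546) -> (-12.887,6.548) [heading=272, draw]
RT 166: heading 272 -> 106
LT 45: heading 106 -> 151
Final: pos=(-12.887,6.548), heading=151, 2 segment(s) drawn
Segments drawn: 2

Answer: 2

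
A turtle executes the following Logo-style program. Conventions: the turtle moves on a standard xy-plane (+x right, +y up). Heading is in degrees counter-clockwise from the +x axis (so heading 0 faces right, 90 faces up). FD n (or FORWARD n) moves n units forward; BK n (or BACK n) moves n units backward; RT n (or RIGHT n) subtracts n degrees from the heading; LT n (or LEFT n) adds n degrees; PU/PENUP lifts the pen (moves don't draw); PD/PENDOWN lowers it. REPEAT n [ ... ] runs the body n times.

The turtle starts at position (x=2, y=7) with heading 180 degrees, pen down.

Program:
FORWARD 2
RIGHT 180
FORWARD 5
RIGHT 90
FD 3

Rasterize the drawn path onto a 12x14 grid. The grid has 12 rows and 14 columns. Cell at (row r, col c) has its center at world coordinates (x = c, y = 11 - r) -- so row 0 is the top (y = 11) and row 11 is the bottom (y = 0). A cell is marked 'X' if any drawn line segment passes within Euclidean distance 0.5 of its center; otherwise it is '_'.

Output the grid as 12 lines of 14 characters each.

Segment 0: (2,7) -> (0,7)
Segment 1: (0,7) -> (5,7)
Segment 2: (5,7) -> (5,4)

Answer: ______________
______________
______________
______________
XXXXXX________
_____X________
_____X________
_____X________
______________
______________
______________
______________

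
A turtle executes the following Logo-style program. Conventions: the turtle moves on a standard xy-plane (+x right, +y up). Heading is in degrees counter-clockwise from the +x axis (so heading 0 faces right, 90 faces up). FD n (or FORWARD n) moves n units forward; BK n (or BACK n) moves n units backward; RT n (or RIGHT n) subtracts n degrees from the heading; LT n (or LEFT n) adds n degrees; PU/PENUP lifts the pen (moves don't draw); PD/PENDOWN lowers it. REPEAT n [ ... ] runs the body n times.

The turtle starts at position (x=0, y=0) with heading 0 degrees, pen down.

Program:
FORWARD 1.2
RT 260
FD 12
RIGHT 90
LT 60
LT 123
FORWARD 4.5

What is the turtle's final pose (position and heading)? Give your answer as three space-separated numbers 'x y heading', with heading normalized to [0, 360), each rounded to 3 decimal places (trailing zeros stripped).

Executing turtle program step by step:
Start: pos=(0,0), heading=0, pen down
FD 1.2: (0,0) -> (1.2,0) [heading=0, draw]
RT 260: heading 0 -> 100
FD 12: (1.2,0) -> (-0.884,11.818) [heading=100, draw]
RT 90: heading 100 -> 10
LT 60: heading 10 -> 70
LT 123: heading 70 -> 193
FD 4.5: (-0.884,11.818) -> (-5.268,10.805) [heading=193, draw]
Final: pos=(-5.268,10.805), heading=193, 3 segment(s) drawn

Answer: -5.268 10.805 193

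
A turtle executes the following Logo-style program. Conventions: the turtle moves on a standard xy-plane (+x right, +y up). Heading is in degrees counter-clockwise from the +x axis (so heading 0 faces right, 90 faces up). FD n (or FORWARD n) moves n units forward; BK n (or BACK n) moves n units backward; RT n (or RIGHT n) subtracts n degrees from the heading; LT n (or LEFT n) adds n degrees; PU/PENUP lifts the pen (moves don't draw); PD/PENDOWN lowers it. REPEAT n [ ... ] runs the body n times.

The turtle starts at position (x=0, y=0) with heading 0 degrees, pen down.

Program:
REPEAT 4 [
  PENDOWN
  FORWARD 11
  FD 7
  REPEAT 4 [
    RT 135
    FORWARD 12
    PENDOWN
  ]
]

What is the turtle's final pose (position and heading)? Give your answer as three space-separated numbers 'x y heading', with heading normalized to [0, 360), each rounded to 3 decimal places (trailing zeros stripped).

Executing turtle program step by step:
Start: pos=(0,0), heading=0, pen down
REPEAT 4 [
  -- iteration 1/4 --
  PD: pen down
  FD 11: (0,0) -> (11,0) [heading=0, draw]
  FD 7: (11,0) -> (18,0) [heading=0, draw]
  REPEAT 4 [
    -- iteration 1/4 --
    RT 135: heading 0 -> 225
    FD 12: (18,0) -> (9.515,-8.485) [heading=225, draw]
    PD: pen down
    -- iteration 2/4 --
    RT 135: heading 225 -> 90
    FD 12: (9.515,-8.485) -> (9.515,3.515) [heading=90, draw]
    PD: pen down
    -- iteration 3/4 --
    RT 135: heading 90 -> 315
    FD 12: (9.515,3.515) -> (18,-4.971) [heading=315, draw]
    PD: pen down
    -- iteration 4/4 --
    RT 135: heading 315 -> 180
    FD 12: (18,-4.971) -> (6,-4.971) [heading=180, draw]
    PD: pen down
  ]
  -- iteration 2/4 --
  PD: pen down
  FD 11: (6,-4.971) -> (-5,-4.971) [heading=180, draw]
  FD 7: (-5,-4.971) -> (-12,-4.971) [heading=180, draw]
  REPEAT 4 [
    -- iteration 1/4 --
    RT 135: heading 180 -> 45
    FD 12: (-12,-4.971) -> (-3.515,3.515) [heading=45, draw]
    PD: pen down
    -- iteration 2/4 --
    RT 135: heading 45 -> 270
    FD 12: (-3.515,3.515) -> (-3.515,-8.485) [heading=270, draw]
    PD: pen down
    -- iteration 3/4 --
    RT 135: heading 270 -> 135
    FD 12: (-3.515,-8.485) -> (-12,0) [heading=135, draw]
    PD: pen down
    -- iteration 4/4 --
    RT 135: heading 135 -> 0
    FD 12: (-12,0) -> (0,0) [heading=0, draw]
    PD: pen down
  ]
  -- iteration 3/4 --
  PD: pen down
  FD 11: (0,0) -> (11,0) [heading=0, draw]
  FD 7: (11,0) -> (18,0) [heading=0, draw]
  REPEAT 4 [
    -- iteration 1/4 --
    RT 135: heading 0 -> 225
    FD 12: (18,0) -> (9.515,-8.485) [heading=225, draw]
    PD: pen down
    -- iteration 2/4 --
    RT 135: heading 225 -> 90
    FD 12: (9.515,-8.485) -> (9.515,3.515) [heading=90, draw]
    PD: pen down
    -- iteration 3/4 --
    RT 135: heading 90 -> 315
    FD 12: (9.515,3.515) -> (18,-4.971) [heading=315, draw]
    PD: pen down
    -- iteration 4/4 --
    RT 135: heading 315 -> 180
    FD 12: (18,-4.971) -> (6,-4.971) [heading=180, draw]
    PD: pen down
  ]
  -- iteration 4/4 --
  PD: pen down
  FD 11: (6,-4.971) -> (-5,-4.971) [heading=180, draw]
  FD 7: (-5,-4.971) -> (-12,-4.971) [heading=180, draw]
  REPEAT 4 [
    -- iteration 1/4 --
    RT 135: heading 180 -> 45
    FD 12: (-12,-4.971) -> (-3.515,3.515) [heading=45, draw]
    PD: pen down
    -- iteration 2/4 --
    RT 135: heading 45 -> 270
    FD 12: (-3.515,3.515) -> (-3.515,-8.485) [heading=270, draw]
    PD: pen down
    -- iteration 3/4 --
    RT 135: heading 270 -> 135
    FD 12: (-3.515,-8.485) -> (-12,0) [heading=135, draw]
    PD: pen down
    -- iteration 4/4 --
    RT 135: heading 135 -> 0
    FD 12: (-12,0) -> (0,0) [heading=0, draw]
    PD: pen down
  ]
]
Final: pos=(0,0), heading=0, 24 segment(s) drawn

Answer: 0 0 0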